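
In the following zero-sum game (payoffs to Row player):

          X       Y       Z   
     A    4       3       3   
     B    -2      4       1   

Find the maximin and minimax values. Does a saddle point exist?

Maximin = 3, Minimax = 3, Saddle: True

Work:
Row minimums: [3, -2] → maximin = 3
Column maximums: [4, 4, 3] → minimax = 3
Saddle point exists! Game value = 3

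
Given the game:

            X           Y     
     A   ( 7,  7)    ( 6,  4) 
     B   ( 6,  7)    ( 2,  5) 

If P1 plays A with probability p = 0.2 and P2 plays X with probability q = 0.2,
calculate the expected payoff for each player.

E[P1] = 3.48, E[P2] = 5.24

Work:
E[P1] = p·q·π₁(A,X) + p·(1-q)·π₁(A,Y) + (1-p)·q·π₁(B,X) + (1-p)·(1-q)·π₁(B,Y)
= 0.2·0.2·7 + 0.2·0.8·6 + 0.8·0.2·6 + 0.8·0.8·2
= 3.48

E[P2] = 5.24 (similar calculation)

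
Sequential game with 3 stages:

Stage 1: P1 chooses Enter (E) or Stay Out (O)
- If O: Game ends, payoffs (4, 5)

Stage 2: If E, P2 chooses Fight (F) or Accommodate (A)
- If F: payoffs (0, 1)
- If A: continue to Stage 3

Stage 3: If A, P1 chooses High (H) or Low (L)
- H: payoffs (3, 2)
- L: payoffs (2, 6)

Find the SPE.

SPE: (O, A, H); Outcome (4, 5)

Work:
Stage 3: P1 chooses H (3 vs 2)
Stage 2: P2: F->1, A->2 (anticipating H). Choose A
Stage 1: P1: O->4, E->3 (anticipating A, H). Choose O
SPE path: O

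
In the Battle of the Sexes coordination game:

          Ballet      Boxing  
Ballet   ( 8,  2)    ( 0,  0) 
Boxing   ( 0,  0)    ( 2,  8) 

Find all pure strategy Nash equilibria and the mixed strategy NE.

Pure NE: (Ballet, Ballet) and (Boxing, Boxing); Mixed NE: p = 0.8, q = 0.2

Work:
Check pure NE:
(Ballet, Ballet): (8, 2) - no unilateral deviation beneficial
(Boxing, Boxing): (2, 8) - no unilateral deviation beneficial
Mixed NE: P1 plays Ballet with p = 0.8, P2 plays Ballet with q = 0.2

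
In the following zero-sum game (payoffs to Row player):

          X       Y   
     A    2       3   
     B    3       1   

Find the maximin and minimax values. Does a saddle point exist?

Maximin = 2, Minimax = 3, Saddle: False

Work:
Row minimums: [2, 1] → maximin = 2
Column maximums: [3, 3] → minimax = 3
No saddle point (maximin ≠ minimax). Mixed strategy needed.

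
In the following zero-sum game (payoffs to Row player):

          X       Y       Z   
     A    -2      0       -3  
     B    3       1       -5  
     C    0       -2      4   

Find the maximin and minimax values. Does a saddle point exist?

Maximin = -2, Minimax = 1, Saddle: False

Work:
Row minimums: [-3, -5, -2] → maximin = -2
Column maximums: [3, 1, 4] → minimax = 1
No saddle point (maximin ≠ minimax). Mixed strategy needed.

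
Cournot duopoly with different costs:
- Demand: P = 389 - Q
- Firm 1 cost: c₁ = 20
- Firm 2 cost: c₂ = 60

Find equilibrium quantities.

q₁* = 136.33, q₂* = 96.33

Work:
Reaction: q₁ = (389 - 20 - q₂)/2
Reaction: q₂ = (389 - 60 - q₁)/2
Solve simultaneously:
q₁* = (389 - 2×20 + 60)/3 = 136.33
q₂* = (389 - 2×60 + 20)/3 = 96.33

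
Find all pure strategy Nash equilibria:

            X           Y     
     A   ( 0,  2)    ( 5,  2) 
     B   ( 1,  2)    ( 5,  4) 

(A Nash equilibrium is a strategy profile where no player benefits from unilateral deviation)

Nash equilibrium: (A, Y), (B, Y)

Work:
Best responses:
  P1 vs X: payoffs [0, 1] → best response B (payoff 1)
  P1 vs Y: payoffs [5, 5] → best response A/B (payoff 5)
  P2 vs A: payoffs [2, 2] → best response X/Y (payoff 2)
  P2 vs B: payoffs [2, 4] → best response Y (payoff 4)
Mutual best responses: (A,Y), (B,Y) → Nash equilibria.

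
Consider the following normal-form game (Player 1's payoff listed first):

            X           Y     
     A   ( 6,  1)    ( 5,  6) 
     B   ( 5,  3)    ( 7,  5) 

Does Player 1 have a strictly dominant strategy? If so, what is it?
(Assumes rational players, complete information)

No strictly dominant strategy exists for Player 1

Work:
A strategy strictly dominates another if it gives a strictly higher payoff against every opponent action. Compare each pair of P1's strategies column-by-column:
  A vs B: [6 vs 5, 5 vs 7] → A does not strictly dominate B (column Y: 5 ≤ 7)
  B vs A: [5 vs 6, 7 vs 5] → B does not strictly dominate A (column X: 5 ≤ 6)
No single strategy strictly dominates all others → no strictly dominant strategy.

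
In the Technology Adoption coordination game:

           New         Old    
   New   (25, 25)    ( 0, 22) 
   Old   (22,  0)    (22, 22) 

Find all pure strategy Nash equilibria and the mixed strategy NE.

Pure NE: (New, New) and (Old, Old); Mixed NE: p = 0.88, q = 0.88

Work:
Check pure NE:
(New, New): (25, 25) - no unilateral deviation beneficial
(Old, Old): (22, 22) - no unilateral deviation beneficial
Mixed NE: P1 plays New with p = 0.88, P2 plays New with q = 0.88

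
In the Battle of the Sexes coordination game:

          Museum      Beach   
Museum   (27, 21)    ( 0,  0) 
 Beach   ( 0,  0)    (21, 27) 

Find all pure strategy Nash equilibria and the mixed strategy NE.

Pure NE: (Museum, Museum) and (Beach, Beach); Mixed NE: p = 0.5625, q = 0.4375

Work:
Check pure NE:
(Museum, Museum): (27, 21) - no unilateral deviation beneficial
(Beach, Beach): (21, 27) - no unilateral deviation beneficial
Mixed NE: P1 plays Museum with p = 0.5625, P2 plays Museum with q = 0.4375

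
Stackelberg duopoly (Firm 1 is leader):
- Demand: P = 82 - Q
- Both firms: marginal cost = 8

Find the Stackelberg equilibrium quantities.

q₁* (leader) = 37.0, q₂* (follower) = 18.5

Work:
Follower's reaction: q₂ = (a - c - q₁)/2
Leader substitutes: π₁ = q₁·(a - q₁ - (a-c-q₁)/2 - c)
FOC: q₁* = (82 - 8)/2 = 37.00
Then: q₂* = (82 - 8 - 37.0)/2 = 18.50
Leader has first-mover advantage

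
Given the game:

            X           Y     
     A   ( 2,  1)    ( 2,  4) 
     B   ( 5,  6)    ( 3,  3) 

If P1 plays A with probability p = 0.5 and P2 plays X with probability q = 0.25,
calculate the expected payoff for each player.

E[P1] = 2.75, E[P2] = 3.5

Work:
E[P1] = p·q·π₁(A,X) + p·(1-q)·π₁(A,Y) + (1-p)·q·π₁(B,X) + (1-p)·(1-q)·π₁(B,Y)
= 0.5·0.25·2 + 0.5·0.75·2 + 0.5·0.25·5 + 0.5·0.75·3
= 2.75

E[P2] = 3.5 (similar calculation)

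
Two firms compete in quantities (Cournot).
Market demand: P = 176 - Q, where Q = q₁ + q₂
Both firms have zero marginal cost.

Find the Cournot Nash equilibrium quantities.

q₁* = q₂* = 58.67; P* = 58.67

Work:
Profit: π_i = P·q_i = (a - q_i - q_j)·q_i
FOC: ∂π_i/∂q_i = a - 2q_i - q_j = 0
Reaction function: q_i = (176 - q_j)/2
Symmetry: q* = 176/3 = 58.67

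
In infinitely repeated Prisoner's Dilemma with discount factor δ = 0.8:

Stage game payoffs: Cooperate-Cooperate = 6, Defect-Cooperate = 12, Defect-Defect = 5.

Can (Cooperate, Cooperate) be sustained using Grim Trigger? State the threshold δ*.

δ* = 0.8571; since δ = 0.8 < 0.8571, cooperation cannot be sustained

Work:
For Grim Trigger:
Cooperate forever: 6/(1-δ)
Defect then punished: 12 + 5·δ/(1-δ)
Need: 6/(1-δ) ≥ 12 + 5·δ/(1-δ)
Solving: δ ≥ (T-R)/(T-P) = (12-6)/(12-5) = 0.8571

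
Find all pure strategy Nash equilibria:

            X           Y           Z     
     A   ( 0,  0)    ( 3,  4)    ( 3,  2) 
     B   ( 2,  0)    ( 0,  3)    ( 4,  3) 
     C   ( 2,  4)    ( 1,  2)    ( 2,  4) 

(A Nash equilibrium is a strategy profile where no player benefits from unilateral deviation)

Nash equilibrium: (A, Y), (B, Z), (C, X)

Work:
Best responses:
  P1 vs X: payoffs [0, 2, 2] → best response B/C (payoff 2)
  P1 vs Y: payoffs [3, 0, 1] → best response A (payoff 3)
  P1 vs Z: payoffs [3, 4, 2] → best response B (payoff 4)
  P2 vs A: payoffs [0, 4, 2] → best response Y (payoff 4)
  P2 vs B: payoffs [0, 3, 3] → best response Y/Z (payoff 3)
  P2 vs C: payoffs [4, 2, 4] → best response X/Z (payoff 4)
Mutual best responses: (A,Y), (B,Z), (C,X) → Nash equilibria.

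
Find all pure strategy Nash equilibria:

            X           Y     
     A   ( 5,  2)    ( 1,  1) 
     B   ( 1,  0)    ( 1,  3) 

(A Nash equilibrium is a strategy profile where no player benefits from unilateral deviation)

Nash equilibrium: (A, X), (B, Y)

Work:
Best responses:
  P1 vs X: payoffs [5, 1] → best response A (payoff 5)
  P1 vs Y: payoffs [1, 1] → best response A/B (payoff 1)
  P2 vs A: payoffs [2, 1] → best response X (payoff 2)
  P2 vs B: payoffs [0, 3] → best response Y (payoff 3)
Mutual best responses: (A,X), (B,Y) → Nash equilibria.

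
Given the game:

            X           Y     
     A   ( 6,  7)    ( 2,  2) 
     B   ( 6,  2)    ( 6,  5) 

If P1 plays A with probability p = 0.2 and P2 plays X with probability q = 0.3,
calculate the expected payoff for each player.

E[P1] = 5.44, E[P2] = 3.98

Work:
E[P1] = p·q·π₁(A,X) + p·(1-q)·π₁(A,Y) + (1-p)·q·π₁(B,X) + (1-p)·(1-q)·π₁(B,Y)
= 0.2·0.3·6 + 0.2·0.7·2 + 0.8·0.3·6 + 0.8·0.7·6
= 5.44

E[P2] = 3.98 (similar calculation)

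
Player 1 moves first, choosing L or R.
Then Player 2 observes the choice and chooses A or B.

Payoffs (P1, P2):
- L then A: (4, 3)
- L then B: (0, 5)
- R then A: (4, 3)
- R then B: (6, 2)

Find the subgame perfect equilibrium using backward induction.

P1 plays R, P2 plays B after L and A after R; Payoff (4, 3)

Work:
Backward induction:
After L: P2 chooses B → P1 gets 0
After R: P2 chooses A → P1 gets 4
P1 chooses R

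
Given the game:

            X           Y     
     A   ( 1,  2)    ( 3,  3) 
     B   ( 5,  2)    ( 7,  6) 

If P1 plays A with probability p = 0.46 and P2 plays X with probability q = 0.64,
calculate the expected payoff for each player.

E[P1] = 3.88, E[P2] = 2.9432

Work:
E[P1] = p·q·π₁(A,X) + p·(1-q)·π₁(A,Y) + (1-p)·q·π₁(B,X) + (1-p)·(1-q)·π₁(B,Y)
= 0.46·0.64·1 + 0.46·0.36·3 + 0.54·0.64·5 + 0.54·0.36·7
= 3.88

E[P2] = 2.9432 (similar calculation)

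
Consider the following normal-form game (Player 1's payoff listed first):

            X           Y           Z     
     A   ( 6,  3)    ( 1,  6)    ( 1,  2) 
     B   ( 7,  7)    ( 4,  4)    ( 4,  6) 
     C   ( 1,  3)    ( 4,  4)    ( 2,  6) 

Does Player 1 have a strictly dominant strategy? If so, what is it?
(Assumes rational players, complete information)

No strictly dominant strategy exists for Player 1

Work:
A strategy strictly dominates another if it gives a strictly higher payoff against every opponent action. Compare each pair of P1's strategies column-by-column:
  A vs B: [6 vs 7, 1 vs 4, 1 vs 4] → A does not strictly dominate B (column X: 6 ≤ 7)
  A vs C: [6 vs 1, 1 vs 4, 1 vs 2] → A does not strictly dominate C (column Y: 1 ≤ 4)
  B vs A: [7 vs 6, 4 vs 1, 4 vs 1] → B strictly dominates A
  B vs C: [7 vs 1, 4 vs 4, 4 vs 2] → B does not strictly dominate C (column Y: 4 ≤ 4)
  C vs A: [1 vs 6, 4 vs 1, 2 vs 1] → C does not strictly dominate A (column X: 1 ≤ 6)
  C vs B: [1 vs 7, 4 vs 4, 2 vs 4] → C does not strictly dominate B (column X: 1 ≤ 7)
No single strategy strictly dominates all others → no strictly dominant strategy.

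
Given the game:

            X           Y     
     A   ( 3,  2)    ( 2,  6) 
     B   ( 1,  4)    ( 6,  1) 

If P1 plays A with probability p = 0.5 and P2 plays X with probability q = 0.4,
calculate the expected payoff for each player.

E[P1] = 3.2, E[P2] = 3.3

Work:
E[P1] = p·q·π₁(A,X) + p·(1-q)·π₁(A,Y) + (1-p)·q·π₁(B,X) + (1-p)·(1-q)·π₁(B,Y)
= 0.5·0.4·3 + 0.5·0.6·2 + 0.5·0.4·1 + 0.5·0.6·6
= 3.2

E[P2] = 3.3 (similar calculation)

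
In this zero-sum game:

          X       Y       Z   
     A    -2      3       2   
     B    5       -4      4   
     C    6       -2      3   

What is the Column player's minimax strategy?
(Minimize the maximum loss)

Column should play Y, value = 3

Work:
Column player minimizes Row's maximum payoff:
Column X: max payoff to Row = 6
Column Y: max payoff to Row = 3
Column Z: max payoff to Row = 4
Minimum is 3, achieved by column Y.
Minimax strategy: Y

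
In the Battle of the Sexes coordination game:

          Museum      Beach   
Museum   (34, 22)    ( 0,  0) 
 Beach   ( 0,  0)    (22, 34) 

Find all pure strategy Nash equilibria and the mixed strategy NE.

Pure NE: (Museum, Museum) and (Beach, Beach); Mixed NE: p = 0.6071, q = 0.3929

Work:
Check pure NE:
(Museum, Museum): (34, 22) - no unilateral deviation beneficial
(Beach, Beach): (22, 34) - no unilateral deviation beneficial
Mixed NE: P1 plays Museum with p = 0.6071, P2 plays Museum with q = 0.3929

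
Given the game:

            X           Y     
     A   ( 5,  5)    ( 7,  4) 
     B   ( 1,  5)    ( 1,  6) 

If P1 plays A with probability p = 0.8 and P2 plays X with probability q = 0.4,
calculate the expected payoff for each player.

E[P1] = 5.16, E[P2] = 4.64

Work:
E[P1] = p·q·π₁(A,X) + p·(1-q)·π₁(A,Y) + (1-p)·q·π₁(B,X) + (1-p)·(1-q)·π₁(B,Y)
= 0.8·0.4·5 + 0.8·0.6·7 + 0.2·0.4·1 + 0.2·0.6·1
= 5.16

E[P2] = 4.64 (similar calculation)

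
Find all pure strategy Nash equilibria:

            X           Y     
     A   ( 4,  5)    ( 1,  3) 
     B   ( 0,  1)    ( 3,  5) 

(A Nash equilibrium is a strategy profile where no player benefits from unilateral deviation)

Nash equilibrium: (A, X), (B, Y)

Work:
Best responses:
  P1 vs X: payoffs [4, 0] → best response A (payoff 4)
  P1 vs Y: payoffs [1, 3] → best response B (payoff 3)
  P2 vs A: payoffs [5, 3] → best response X (payoff 5)
  P2 vs B: payoffs [1, 5] → best response Y (payoff 5)
Mutual best responses: (A,X), (B,Y) → Nash equilibria.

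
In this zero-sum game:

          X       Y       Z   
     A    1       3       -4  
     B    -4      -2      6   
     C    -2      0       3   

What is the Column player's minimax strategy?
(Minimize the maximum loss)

Column should play X, value = 1

Work:
Column player minimizes Row's maximum payoff:
Column X: max payoff to Row = 1
Column Y: max payoff to Row = 3
Column Z: max payoff to Row = 6
Minimum is 1, achieved by column X.
Minimax strategy: X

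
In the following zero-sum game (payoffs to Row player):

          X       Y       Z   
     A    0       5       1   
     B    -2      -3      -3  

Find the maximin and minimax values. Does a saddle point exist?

Maximin = 0, Minimax = 0, Saddle: True

Work:
Row minimums: [0, -3] → maximin = 0
Column maximums: [0, 5, 1] → minimax = 0
Saddle point exists! Game value = 0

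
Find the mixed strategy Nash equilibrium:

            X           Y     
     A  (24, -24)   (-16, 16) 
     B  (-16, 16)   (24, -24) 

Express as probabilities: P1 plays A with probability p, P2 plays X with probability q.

p = 0.5, q = 0.5

Work:
Find probabilities that make opponent indifferent:
P2 chooses q to make P1 indifferent between A and B
P1 chooses p to make P2 indifferent between X and Y
Mixed NE: P1 plays (A: 0.5, B: 0.5), P2 plays (X: 0.5, Y: 0.5)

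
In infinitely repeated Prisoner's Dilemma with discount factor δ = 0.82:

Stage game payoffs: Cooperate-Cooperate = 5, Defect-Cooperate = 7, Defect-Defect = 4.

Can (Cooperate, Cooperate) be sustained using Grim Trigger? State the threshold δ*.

δ* = 0.6667; since δ = 0.82 ≥ 0.6667, cooperation can be sustained

Work:
For Grim Trigger:
Cooperate forever: 5/(1-δ)
Defect then punished: 7 + 4·δ/(1-δ)
Need: 5/(1-δ) ≥ 7 + 4·δ/(1-δ)
Solving: δ ≥ (T-R)/(T-P) = (7-5)/(7-4) = 0.6667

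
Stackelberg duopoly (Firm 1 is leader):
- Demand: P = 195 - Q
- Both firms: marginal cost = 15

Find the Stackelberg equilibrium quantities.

q₁* (leader) = 90.0, q₂* (follower) = 45.0

Work:
Follower's reaction: q₂ = (a - c - q₁)/2
Leader substitutes: π₁ = q₁·(a - q₁ - (a-c-q₁)/2 - c)
FOC: q₁* = (195 - 15)/2 = 90.00
Then: q₂* = (195 - 15 - 90.0)/2 = 45.00
Leader has first-mover advantage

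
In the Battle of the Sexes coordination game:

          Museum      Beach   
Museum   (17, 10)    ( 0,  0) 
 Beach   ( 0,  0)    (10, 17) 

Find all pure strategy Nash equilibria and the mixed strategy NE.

Pure NE: (Museum, Museum) and (Beach, Beach); Mixed NE: p = 0.6296, q = 0.3704

Work:
Check pure NE:
(Museum, Museum): (17, 10) - no unilateral deviation beneficial
(Beach, Beach): (10, 17) - no unilateral deviation beneficial
Mixed NE: P1 plays Museum with p = 0.6296, P2 plays Museum with q = 0.3704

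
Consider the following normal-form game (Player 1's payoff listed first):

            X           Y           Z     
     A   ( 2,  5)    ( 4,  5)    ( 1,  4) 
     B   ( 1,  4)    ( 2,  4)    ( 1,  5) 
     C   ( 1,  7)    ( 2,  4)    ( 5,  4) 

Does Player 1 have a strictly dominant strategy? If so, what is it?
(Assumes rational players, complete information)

No strictly dominant strategy exists for Player 1

Work:
A strategy strictly dominates another if it gives a strictly higher payoff against every opponent action. Compare each pair of P1's strategies column-by-column:
  A vs B: [2 vs 1, 4 vs 2, 1 vs 1] → A does not strictly dominate B (column Z: 1 ≤ 1)
  A vs C: [2 vs 1, 4 vs 2, 1 vs 5] → A does not strictly dominate C (column Z: 1 ≤ 5)
  B vs A: [1 vs 2, 2 vs 4, 1 vs 1] → B does not strictly dominate A (column X: 1 ≤ 2)
  B vs C: [1 vs 1, 2 vs 2, 1 vs 5] → B does not strictly dominate C (column X: 1 ≤ 1)
  C vs A: [1 vs 2, 2 vs 4, 5 vs 1] → C does not strictly dominate A (column X: 1 ≤ 2)
  C vs B: [1 vs 1, 2 vs 2, 5 vs 1] → C does not strictly dominate B (column X: 1 ≤ 1)
No single strategy strictly dominates all others → no strictly dominant strategy.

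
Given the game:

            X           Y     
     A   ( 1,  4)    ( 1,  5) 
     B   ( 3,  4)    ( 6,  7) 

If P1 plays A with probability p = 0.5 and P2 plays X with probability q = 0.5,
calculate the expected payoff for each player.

E[P1] = 2.75, E[P2] = 5.0

Work:
E[P1] = p·q·π₁(A,X) + p·(1-q)·π₁(A,Y) + (1-p)·q·π₁(B,X) + (1-p)·(1-q)·π₁(B,Y)
= 0.5·0.5·1 + 0.5·0.5·1 + 0.5·0.5·3 + 0.5·0.5·6
= 2.75

E[P2] = 5.0 (similar calculation)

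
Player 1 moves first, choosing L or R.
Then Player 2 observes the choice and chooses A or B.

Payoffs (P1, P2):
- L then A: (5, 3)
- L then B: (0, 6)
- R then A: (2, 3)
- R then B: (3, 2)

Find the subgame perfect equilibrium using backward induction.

P1 plays R, P2 plays B after L and A after R; Payoff (2, 3)

Work:
Backward induction:
After L: P2 chooses B → P1 gets 0
After R: P2 chooses A → P1 gets 2
P1 chooses R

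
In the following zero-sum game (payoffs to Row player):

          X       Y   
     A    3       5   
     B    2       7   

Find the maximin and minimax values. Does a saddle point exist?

Maximin = 3, Minimax = 3, Saddle: True

Work:
Row minimums: [3, 2] → maximin = 3
Column maximums: [3, 7] → minimax = 3
Saddle point exists! Game value = 3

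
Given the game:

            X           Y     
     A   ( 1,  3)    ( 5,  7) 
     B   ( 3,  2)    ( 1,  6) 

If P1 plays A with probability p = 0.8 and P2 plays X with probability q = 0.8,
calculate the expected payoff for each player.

E[P1] = 1.96, E[P2] = 3.6

Work:
E[P1] = p·q·π₁(A,X) + p·(1-q)·π₁(A,Y) + (1-p)·q·π₁(B,X) + (1-p)·(1-q)·π₁(B,Y)
= 0.8·0.8·1 + 0.8·0.2·5 + 0.2·0.8·3 + 0.2·0.2·1
= 1.96

E[P2] = 3.6 (similar calculation)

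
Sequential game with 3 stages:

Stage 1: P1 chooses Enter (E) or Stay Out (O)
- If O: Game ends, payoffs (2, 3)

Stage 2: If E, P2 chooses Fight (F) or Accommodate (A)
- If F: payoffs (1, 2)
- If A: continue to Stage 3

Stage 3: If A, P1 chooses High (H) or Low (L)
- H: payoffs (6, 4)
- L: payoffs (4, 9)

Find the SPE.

SPE: (E, A, H); Outcome (6, 4)

Work:
Stage 3: P1 chooses H (6 vs 4)
Stage 2: P2: F->2, A->4 (anticipating H). Choose A
Stage 1: P1: O->2, E->6 (anticipating A, H). Choose E
SPE path: E -> A -> H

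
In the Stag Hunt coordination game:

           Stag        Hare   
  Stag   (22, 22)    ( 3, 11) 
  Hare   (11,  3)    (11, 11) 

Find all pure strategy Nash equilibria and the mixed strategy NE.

Pure NE: (Stag, Stag) and (Hare, Hare); Mixed NE: p = 0.4211, q = 0.4211

Work:
Check pure NE:
(Stag, Stag): (22, 22) - no unilateral deviation beneficial
(Hare, Hare): (11, 11) - no unilateral deviation beneficial
Mixed NE: P1 plays Stag with p = 0.4211, P2 plays Stag with q = 0.4211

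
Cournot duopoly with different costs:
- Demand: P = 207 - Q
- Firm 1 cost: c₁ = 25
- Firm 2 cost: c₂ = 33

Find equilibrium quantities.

q₁* = 63.33, q₂* = 55.33

Work:
Reaction: q₁ = (207 - 25 - q₂)/2
Reaction: q₂ = (207 - 33 - q₁)/2
Solve simultaneously:
q₁* = (207 - 2×25 + 33)/3 = 63.33
q₂* = (207 - 2×33 + 25)/3 = 55.33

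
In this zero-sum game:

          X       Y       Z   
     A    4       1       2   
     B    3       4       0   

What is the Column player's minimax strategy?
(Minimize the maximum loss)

Column should play Z, value = 2

Work:
Column player minimizes Row's maximum payoff:
Column X: max payoff to Row = 4
Column Y: max payoff to Row = 4
Column Z: max payoff to Row = 2
Minimum is 2, achieved by column Z.
Minimax strategy: Z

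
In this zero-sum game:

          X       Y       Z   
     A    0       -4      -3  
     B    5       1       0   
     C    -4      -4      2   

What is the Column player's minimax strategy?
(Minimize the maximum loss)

Column should play Y, value = 1

Work:
Column player minimizes Row's maximum payoff:
Column X: max payoff to Row = 5
Column Y: max payoff to Row = 1
Column Z: max payoff to Row = 2
Minimum is 1, achieved by column Y.
Minimax strategy: Y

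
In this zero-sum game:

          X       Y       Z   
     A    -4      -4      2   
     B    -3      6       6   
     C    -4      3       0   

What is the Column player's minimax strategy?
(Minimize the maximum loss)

Column should play X, value = -3

Work:
Column player minimizes Row's maximum payoff:
Column X: max payoff to Row = -3
Column Y: max payoff to Row = 6
Column Z: max payoff to Row = 6
Minimum is -3, achieved by column X.
Minimax strategy: X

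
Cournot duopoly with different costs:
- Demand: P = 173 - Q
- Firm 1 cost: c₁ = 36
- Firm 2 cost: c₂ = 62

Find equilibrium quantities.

q₁* = 54.33, q₂* = 28.33

Work:
Reaction: q₁ = (173 - 36 - q₂)/2
Reaction: q₂ = (173 - 62 - q₁)/2
Solve simultaneously:
q₁* = (173 - 2×36 + 62)/3 = 54.33
q₂* = (173 - 2×62 + 36)/3 = 28.33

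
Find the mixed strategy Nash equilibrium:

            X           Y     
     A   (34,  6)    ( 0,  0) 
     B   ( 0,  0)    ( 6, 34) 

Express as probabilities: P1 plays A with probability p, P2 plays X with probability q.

p = 0.85, q = 0.15

Work:
Find probabilities that make opponent indifferent:
P2 chooses q to make P1 indifferent between A and B
P1 chooses p to make P2 indifferent between X and Y
Mixed NE: P1 plays (A: 0.85, B: 0.15), P2 plays (X: 0.15, Y: 0.85)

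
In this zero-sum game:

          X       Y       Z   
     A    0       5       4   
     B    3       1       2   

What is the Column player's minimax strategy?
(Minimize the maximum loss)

Column should play X, value = 3

Work:
Column player minimizes Row's maximum payoff:
Column X: max payoff to Row = 3
Column Y: max payoff to Row = 5
Column Z: max payoff to Row = 4
Minimum is 3, achieved by column X.
Minimax strategy: X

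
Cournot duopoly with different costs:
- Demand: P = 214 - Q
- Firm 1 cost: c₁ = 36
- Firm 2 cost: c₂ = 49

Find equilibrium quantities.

q₁* = 63.67, q₂* = 50.67

Work:
Reaction: q₁ = (214 - 36 - q₂)/2
Reaction: q₂ = (214 - 49 - q₁)/2
Solve simultaneously:
q₁* = (214 - 2×36 + 49)/3 = 63.67
q₂* = (214 - 2×49 + 36)/3 = 50.67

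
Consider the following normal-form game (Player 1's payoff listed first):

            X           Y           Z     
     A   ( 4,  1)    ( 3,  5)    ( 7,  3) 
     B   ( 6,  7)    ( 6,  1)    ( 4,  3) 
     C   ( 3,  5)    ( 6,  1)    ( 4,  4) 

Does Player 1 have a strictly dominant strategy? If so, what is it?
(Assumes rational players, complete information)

No strictly dominant strategy exists for Player 1

Work:
A strategy strictly dominates another if it gives a strictly higher payoff against every opponent action. Compare each pair of P1's strategies column-by-column:
  A vs B: [4 vs 6, 3 vs 6, 7 vs 4] → A does not strictly dominate B (column X: 4 ≤ 6)
  A vs C: [4 vs 3, 3 vs 6, 7 vs 4] → A does not strictly dominate C (column Y: 3 ≤ 6)
  B vs A: [6 vs 4, 6 vs 3, 4 vs 7] → B does not strictly dominate A (column Z: 4 ≤ 7)
  B vs C: [6 vs 3, 6 vs 6, 4 vs 4] → B does not strictly dominate C (column Y: 6 ≤ 6)
  C vs A: [3 vs 4, 6 vs 3, 4 vs 7] → C does not strictly dominate A (column X: 3 ≤ 4)
  C vs B: [3 vs 6, 6 vs 6, 4 vs 4] → C does not strictly dominate B (column X: 3 ≤ 6)
No single strategy strictly dominates all others → no strictly dominant strategy.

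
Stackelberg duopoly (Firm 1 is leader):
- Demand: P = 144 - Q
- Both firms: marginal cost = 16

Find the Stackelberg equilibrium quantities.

q₁* (leader) = 64.0, q₂* (follower) = 32.0

Work:
Follower's reaction: q₂ = (a - c - q₁)/2
Leader substitutes: π₁ = q₁·(a - q₁ - (a-c-q₁)/2 - c)
FOC: q₁* = (144 - 16)/2 = 64.00
Then: q₂* = (144 - 16 - 64.0)/2 = 32.00
Leader has first-mover advantage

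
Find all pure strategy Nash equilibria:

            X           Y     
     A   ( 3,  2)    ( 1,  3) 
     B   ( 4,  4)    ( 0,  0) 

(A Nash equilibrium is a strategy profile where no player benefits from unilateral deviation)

Nash equilibrium: (A, Y), (B, X)

Work:
Best responses:
  P1 vs X: payoffs [3, 4] → best response B (payoff 4)
  P1 vs Y: payoffs [1, 0] → best response A (payoff 1)
  P2 vs A: payoffs [2, 3] → best response Y (payoff 3)
  P2 vs B: payoffs [4, 0] → best response X (payoff 4)
Mutual best responses: (A,Y), (B,X) → Nash equilibria.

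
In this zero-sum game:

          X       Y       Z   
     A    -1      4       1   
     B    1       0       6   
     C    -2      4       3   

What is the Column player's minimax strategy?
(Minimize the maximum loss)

Column should play X, value = 1

Work:
Column player minimizes Row's maximum payoff:
Column X: max payoff to Row = 1
Column Y: max payoff to Row = 4
Column Z: max payoff to Row = 6
Minimum is 1, achieved by column X.
Minimax strategy: X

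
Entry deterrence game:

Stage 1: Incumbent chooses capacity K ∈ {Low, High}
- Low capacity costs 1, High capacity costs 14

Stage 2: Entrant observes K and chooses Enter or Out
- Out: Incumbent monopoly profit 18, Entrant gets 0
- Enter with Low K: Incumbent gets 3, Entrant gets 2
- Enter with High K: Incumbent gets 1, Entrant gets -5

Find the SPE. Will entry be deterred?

SPE: (High, Enter|Low, Out|High); Entry deterred. Incumbent net profit = 4

Work:
After Low K: Entrant enters (2 > 0)
After High K: Entrant stays out (-5 < 0)
Incumbent: Low → 3−1=2, High → 18−14=4
Incumbent chooses High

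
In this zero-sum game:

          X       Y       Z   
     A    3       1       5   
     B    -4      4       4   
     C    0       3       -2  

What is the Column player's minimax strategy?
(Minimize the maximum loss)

Column should play X, value = 3

Work:
Column player minimizes Row's maximum payoff:
Column X: max payoff to Row = 3
Column Y: max payoff to Row = 4
Column Z: max payoff to Row = 5
Minimum is 3, achieved by column X.
Minimax strategy: X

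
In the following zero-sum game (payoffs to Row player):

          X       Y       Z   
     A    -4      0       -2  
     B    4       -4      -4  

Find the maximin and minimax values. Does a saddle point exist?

Maximin = -4, Minimax = -2, Saddle: False

Work:
Row minimums: [-4, -4] → maximin = -4
Column maximums: [4, 0, -2] → minimax = -2
No saddle point (maximin ≠ minimax). Mixed strategy needed.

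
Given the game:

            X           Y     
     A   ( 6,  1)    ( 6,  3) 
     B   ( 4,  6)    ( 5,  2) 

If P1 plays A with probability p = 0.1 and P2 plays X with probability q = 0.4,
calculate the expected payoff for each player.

E[P1] = 4.74, E[P2] = 3.46

Work:
E[P1] = p·q·π₁(A,X) + p·(1-q)·π₁(A,Y) + (1-p)·q·π₁(B,X) + (1-p)·(1-q)·π₁(B,Y)
= 0.1·0.4·6 + 0.1·0.6·6 + 0.9·0.4·4 + 0.9·0.6·5
= 4.74

E[P2] = 3.46 (similar calculation)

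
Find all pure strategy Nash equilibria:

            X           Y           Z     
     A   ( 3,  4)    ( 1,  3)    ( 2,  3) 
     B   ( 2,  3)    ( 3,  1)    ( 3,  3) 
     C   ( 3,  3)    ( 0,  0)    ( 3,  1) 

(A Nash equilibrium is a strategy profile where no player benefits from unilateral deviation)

Nash equilibrium: (A, X), (B, Z), (C, X)

Work:
Best responses:
  P1 vs X: payoffs [3, 2, 3] → best response A/C (payoff 3)
  P1 vs Y: payoffs [1, 3, 0] → best response B (payoff 3)
  P1 vs Z: payoffs [2, 3, 3] → best response B/C (payoff 3)
  P2 vs A: payoffs [4, 3, 3] → best response X (payoff 4)
  P2 vs B: payoffs [3, 1, 3] → best response X/Z (payoff 3)
  P2 vs C: payoffs [3, 0, 1] → best response X (payoff 3)
Mutual best responses: (A,X), (B,Z), (C,X) → Nash equilibria.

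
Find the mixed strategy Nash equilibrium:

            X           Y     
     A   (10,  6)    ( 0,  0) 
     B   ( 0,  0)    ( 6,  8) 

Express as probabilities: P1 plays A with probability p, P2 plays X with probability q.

p = 0.5714, q = 0.375

Work:
Find probabilities that make opponent indifferent:
P2 chooses q to make P1 indifferent between A and B
P1 chooses p to make P2 indifferent between X and Y
Mixed NE: P1 plays (A: 0.5714, B: 0.4286), P2 plays (X: 0.375, Y: 0.625)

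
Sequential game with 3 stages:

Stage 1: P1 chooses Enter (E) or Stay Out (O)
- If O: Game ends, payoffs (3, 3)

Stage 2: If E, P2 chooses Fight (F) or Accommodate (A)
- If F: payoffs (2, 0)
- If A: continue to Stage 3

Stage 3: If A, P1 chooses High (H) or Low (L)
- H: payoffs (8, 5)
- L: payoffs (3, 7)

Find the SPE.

SPE: (E, A, H); Outcome (8, 5)

Work:
Stage 3: P1 chooses H (8 vs 3)
Stage 2: P2: F->0, A->5 (anticipating H). Choose A
Stage 1: P1: O->3, E->8 (anticipating A, H). Choose E
SPE path: E -> A -> H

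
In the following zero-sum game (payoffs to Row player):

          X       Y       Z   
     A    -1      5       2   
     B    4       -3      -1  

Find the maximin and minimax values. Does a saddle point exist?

Maximin = -1, Minimax = 2, Saddle: False

Work:
Row minimums: [-1, -3] → maximin = -1
Column maximums: [4, 5, 2] → minimax = 2
No saddle point (maximin ≠ minimax). Mixed strategy needed.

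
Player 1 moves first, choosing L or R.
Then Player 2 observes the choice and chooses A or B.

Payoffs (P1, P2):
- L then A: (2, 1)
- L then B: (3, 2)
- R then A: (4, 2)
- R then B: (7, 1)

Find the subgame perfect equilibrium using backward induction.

P1 plays R, P2 plays B after L and A after R; Payoff (4, 2)

Work:
Backward induction:
After L: P2 chooses B → P1 gets 3
After R: P2 chooses A → P1 gets 4
P1 chooses R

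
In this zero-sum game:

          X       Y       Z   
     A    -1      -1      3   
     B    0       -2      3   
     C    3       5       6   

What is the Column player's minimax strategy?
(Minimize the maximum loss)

Column should play X, value = 3

Work:
Column player minimizes Row's maximum payoff:
Column X: max payoff to Row = 3
Column Y: max payoff to Row = 5
Column Z: max payoff to Row = 6
Minimum is 3, achieved by column X.
Minimax strategy: X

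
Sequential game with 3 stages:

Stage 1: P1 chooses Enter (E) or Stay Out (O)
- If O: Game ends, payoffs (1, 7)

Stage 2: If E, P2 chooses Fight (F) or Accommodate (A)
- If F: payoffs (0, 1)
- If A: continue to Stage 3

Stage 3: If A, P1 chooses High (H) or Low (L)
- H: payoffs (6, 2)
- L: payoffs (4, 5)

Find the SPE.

SPE: (E, A, H); Outcome (6, 2)

Work:
Stage 3: P1 chooses H (6 vs 4)
Stage 2: P2: F->1, A->2 (anticipating H). Choose A
Stage 1: P1: O->1, E->6 (anticipating A, H). Choose E
SPE path: E -> A -> H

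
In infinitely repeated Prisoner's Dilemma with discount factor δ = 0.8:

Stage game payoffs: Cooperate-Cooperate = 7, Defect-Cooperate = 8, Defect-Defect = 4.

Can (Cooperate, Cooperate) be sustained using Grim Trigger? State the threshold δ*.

δ* = 0.25; since δ = 0.8 ≥ 0.25, cooperation can be sustained

Work:
For Grim Trigger:
Cooperate forever: 7/(1-δ)
Defect then punished: 8 + 4·δ/(1-δ)
Need: 7/(1-δ) ≥ 8 + 4·δ/(1-δ)
Solving: δ ≥ (T-R)/(T-P) = (8-7)/(8-4) = 0.25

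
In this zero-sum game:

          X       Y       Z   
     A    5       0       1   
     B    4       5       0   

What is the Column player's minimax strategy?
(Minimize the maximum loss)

Column should play Z, value = 1

Work:
Column player minimizes Row's maximum payoff:
Column X: max payoff to Row = 5
Column Y: max payoff to Row = 5
Column Z: max payoff to Row = 1
Minimum is 1, achieved by column Z.
Minimax strategy: Z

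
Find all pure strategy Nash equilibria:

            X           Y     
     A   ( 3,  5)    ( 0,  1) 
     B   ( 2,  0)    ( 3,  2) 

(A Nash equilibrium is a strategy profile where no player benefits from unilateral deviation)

Nash equilibrium: (A, X), (B, Y)

Work:
Best responses:
  P1 vs X: payoffs [3, 2] → best response A (payoff 3)
  P1 vs Y: payoffs [0, 3] → best response B (payoff 3)
  P2 vs A: payoffs [5, 1] → best response X (payoff 5)
  P2 vs B: payoffs [0, 2] → best response Y (payoff 2)
Mutual best responses: (A,X), (B,Y) → Nash equilibria.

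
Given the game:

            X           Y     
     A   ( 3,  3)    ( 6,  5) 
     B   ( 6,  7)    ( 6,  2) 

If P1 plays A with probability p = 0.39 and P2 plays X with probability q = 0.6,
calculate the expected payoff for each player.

E[P1] = 5.298, E[P2] = 4.532

Work:
E[P1] = p·q·π₁(A,X) + p·(1-q)·π₁(A,Y) + (1-p)·q·π₁(B,X) + (1-p)·(1-q)·π₁(B,Y)
= 0.39·0.6·3 + 0.39·0.4·6 + 0.61·0.6·6 + 0.61·0.4·6
= 5.298

E[P2] = 4.532 (similar calculation)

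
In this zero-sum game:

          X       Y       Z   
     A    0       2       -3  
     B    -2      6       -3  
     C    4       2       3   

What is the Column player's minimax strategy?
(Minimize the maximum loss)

Column should play Z, value = 3

Work:
Column player minimizes Row's maximum payoff:
Column X: max payoff to Row = 4
Column Y: max payoff to Row = 6
Column Z: max payoff to Row = 3
Minimum is 3, achieved by column Z.
Minimax strategy: Z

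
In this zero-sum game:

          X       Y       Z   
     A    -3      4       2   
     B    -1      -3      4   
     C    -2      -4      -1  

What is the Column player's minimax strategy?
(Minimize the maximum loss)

Column should play X, value = -1

Work:
Column player minimizes Row's maximum payoff:
Column X: max payoff to Row = -1
Column Y: max payoff to Row = 4
Column Z: max payoff to Row = 4
Minimum is -1, achieved by column X.
Minimax strategy: X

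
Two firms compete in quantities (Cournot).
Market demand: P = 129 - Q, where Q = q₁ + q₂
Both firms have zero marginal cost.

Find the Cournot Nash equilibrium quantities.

q₁* = q₂* = 43.0; P* = 43.0

Work:
Profit: π_i = P·q_i = (a - q_i - q_j)·q_i
FOC: ∂π_i/∂q_i = a - 2q_i - q_j = 0
Reaction function: q_i = (129 - q_j)/2
Symmetry: q* = 129/3 = 43.0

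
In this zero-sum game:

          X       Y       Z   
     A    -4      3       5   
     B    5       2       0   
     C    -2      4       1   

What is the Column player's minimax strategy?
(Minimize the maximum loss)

Column should play Y, value = 4

Work:
Column player minimizes Row's maximum payoff:
Column X: max payoff to Row = 5
Column Y: max payoff to Row = 4
Column Z: max payoff to Row = 5
Minimum is 4, achieved by column Y.
Minimax strategy: Y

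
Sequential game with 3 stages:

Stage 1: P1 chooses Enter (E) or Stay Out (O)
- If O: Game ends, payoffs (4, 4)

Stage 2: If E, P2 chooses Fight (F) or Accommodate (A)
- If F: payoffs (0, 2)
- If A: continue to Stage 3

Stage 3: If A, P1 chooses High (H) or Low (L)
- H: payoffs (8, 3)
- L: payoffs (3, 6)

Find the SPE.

SPE: (E, A, H); Outcome (8, 3)

Work:
Stage 3: P1 chooses H (8 vs 3)
Stage 2: P2: F->2, A->3 (anticipating H). Choose A
Stage 1: P1: O->4, E->8 (anticipating A, H). Choose E
SPE path: E -> A -> H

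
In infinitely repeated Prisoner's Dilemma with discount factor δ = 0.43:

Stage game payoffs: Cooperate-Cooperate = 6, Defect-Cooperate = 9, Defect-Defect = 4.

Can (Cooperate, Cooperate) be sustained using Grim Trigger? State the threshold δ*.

δ* = 0.6; since δ = 0.43 < 0.6, cooperation cannot be sustained

Work:
For Grim Trigger:
Cooperate forever: 6/(1-δ)
Defect then punished: 9 + 4·δ/(1-δ)
Need: 6/(1-δ) ≥ 9 + 4·δ/(1-δ)
Solving: δ ≥ (T-R)/(T-P) = (9-6)/(9-4) = 0.6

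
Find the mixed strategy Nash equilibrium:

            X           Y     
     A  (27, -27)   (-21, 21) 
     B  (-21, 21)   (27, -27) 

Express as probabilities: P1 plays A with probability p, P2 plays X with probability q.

p = 0.5, q = 0.5

Work:
Find probabilities that make opponent indifferent:
P2 chooses q to make P1 indifferent between A and B
P1 chooses p to make P2 indifferent between X and Y
Mixed NE: P1 plays (A: 0.5, B: 0.5), P2 plays (X: 0.5, Y: 0.5)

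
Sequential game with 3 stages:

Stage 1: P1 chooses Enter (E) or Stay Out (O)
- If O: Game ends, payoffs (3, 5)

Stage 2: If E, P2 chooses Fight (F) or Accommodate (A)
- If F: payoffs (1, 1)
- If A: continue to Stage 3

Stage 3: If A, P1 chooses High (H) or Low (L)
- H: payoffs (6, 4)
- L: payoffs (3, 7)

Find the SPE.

SPE: (E, A, H); Outcome (6, 4)

Work:
Stage 3: P1 chooses H (6 vs 3)
Stage 2: P2: F->1, A->4 (anticipating H). Choose A
Stage 1: P1: O->3, E->6 (anticipating A, H). Choose E
SPE path: E -> A -> H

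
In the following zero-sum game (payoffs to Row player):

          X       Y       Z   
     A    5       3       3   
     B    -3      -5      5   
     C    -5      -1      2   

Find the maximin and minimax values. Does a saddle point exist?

Maximin = 3, Minimax = 3, Saddle: True

Work:
Row minimums: [3, -5, -5] → maximin = 3
Column maximums: [5, 3, 5] → minimax = 3
Saddle point exists! Game value = 3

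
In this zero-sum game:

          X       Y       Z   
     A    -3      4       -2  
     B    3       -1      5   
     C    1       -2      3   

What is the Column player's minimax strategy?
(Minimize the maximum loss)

Column should play X, value = 3

Work:
Column player minimizes Row's maximum payoff:
Column X: max payoff to Row = 3
Column Y: max payoff to Row = 4
Column Z: max payoff to Row = 5
Minimum is 3, achieved by column X.
Minimax strategy: X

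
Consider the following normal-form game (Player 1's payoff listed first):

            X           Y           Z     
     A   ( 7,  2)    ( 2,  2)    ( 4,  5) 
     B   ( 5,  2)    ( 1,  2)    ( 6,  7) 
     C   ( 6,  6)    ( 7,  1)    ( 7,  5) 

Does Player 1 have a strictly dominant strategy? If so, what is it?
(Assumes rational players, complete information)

No strictly dominant strategy exists for Player 1

Work:
A strategy strictly dominates another if it gives a strictly higher payoff against every opponent action. Compare each pair of P1's strategies column-by-column:
  A vs B: [7 vs 5, 2 vs 1, 4 vs 6] → A does not strictly dominate B (column Z: 4 ≤ 6)
  A vs C: [7 vs 6, 2 vs 7, 4 vs 7] → A does not strictly dominate C (column Y: 2 ≤ 7)
  B vs A: [5 vs 7, 1 vs 2, 6 vs 4] → B does not strictly dominate A (column X: 5 ≤ 7)
  B vs C: [5 vs 6, 1 vs 7, 6 vs 7] → B does not strictly dominate C (column X: 5 ≤ 6)
  C vs A: [6 vs 7, 7 vs 2, 7 vs 4] → C does not strictly dominate A (column X: 6 ≤ 7)
  C vs B: [6 vs 5, 7 vs 1, 7 vs 6] → C strictly dominates B
No single strategy strictly dominates all others → no strictly dominant strategy.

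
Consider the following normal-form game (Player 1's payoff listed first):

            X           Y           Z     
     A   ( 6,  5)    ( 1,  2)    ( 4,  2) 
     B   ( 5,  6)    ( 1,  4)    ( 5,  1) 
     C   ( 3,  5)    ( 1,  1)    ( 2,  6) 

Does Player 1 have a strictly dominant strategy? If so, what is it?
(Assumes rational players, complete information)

No strictly dominant strategy exists for Player 1

Work:
A strategy strictly dominates another if it gives a strictly higher payoff against every opponent action. Compare each pair of P1's strategies column-by-column:
  A vs B: [6 vs 5, 1 vs 1, 4 vs 5] → A does not strictly dominate B (column Y: 1 ≤ 1)
  A vs C: [6 vs 3, 1 vs 1, 4 vs 2] → A does not strictly dominate C (column Y: 1 ≤ 1)
  B vs A: [5 vs 6, 1 vs 1, 5 vs 4] → B does not strictly dominate A (column X: 5 ≤ 6)
  B vs C: [5 vs 3, 1 vs 1, 5 vs 2] → B does not strictly dominate C (column Y: 1 ≤ 1)
  C vs A: [3 vs 6, 1 vs 1, 2 vs 4] → C does not strictly dominate A (column X: 3 ≤ 6)
  C vs B: [3 vs 5, 1 vs 1, 2 vs 5] → C does not strictly dominate B (column X: 3 ≤ 5)
No single strategy strictly dominates all others → no strictly dominant strategy.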